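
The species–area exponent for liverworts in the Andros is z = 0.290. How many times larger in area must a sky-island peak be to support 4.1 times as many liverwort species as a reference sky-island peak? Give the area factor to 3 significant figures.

130

(A₂/A₁)^0.29 = 4.1, so A₂/A₁ = 4.1^(1/0.29) = 4.1^3.448
ln(A₂/A₁) = ln 4.1 / 0.29 = 1.4110 / 0.29 = 4.8655
A₂/A₁ = e^4.8655 ≈ 129.7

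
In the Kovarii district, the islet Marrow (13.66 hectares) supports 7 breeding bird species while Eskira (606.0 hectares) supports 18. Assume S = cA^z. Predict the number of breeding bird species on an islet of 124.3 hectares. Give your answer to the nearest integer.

z = ln(18/7) / ln(606/13.66) = 0.9445 / 3.7924 = 0.2490
c = 7 / 13.66^0.2490 = 7 / 1.918 = 3.65
S₃ = 3.65 × 124.3^0.2490 = 3.65 × 3.324 ≈ 12.13

12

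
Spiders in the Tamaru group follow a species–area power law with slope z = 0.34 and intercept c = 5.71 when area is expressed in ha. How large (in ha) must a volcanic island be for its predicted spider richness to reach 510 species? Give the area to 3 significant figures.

547000 ha

510 = 5.71 × A^0.34  ⇒  A^0.34 = 510/5.71 = 89.32
ln A = ln(89.32) / 0.34 = 4.4922 / 0.34 = 13.2123
A = e^13.2123 ≈ 547068 ha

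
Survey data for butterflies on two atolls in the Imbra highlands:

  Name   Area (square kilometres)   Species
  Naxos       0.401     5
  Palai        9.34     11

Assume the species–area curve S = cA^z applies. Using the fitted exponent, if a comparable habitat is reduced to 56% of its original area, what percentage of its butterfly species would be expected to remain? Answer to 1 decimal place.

z = ln(11/5) / ln(9.34/0.401) = 0.7885 / 3.1481 = 0.2505
S_new/S_old = (A_new/A_old)^z = 0.56^0.2505 = exp(0.2505 × -0.5798) = 0.8648

86.5%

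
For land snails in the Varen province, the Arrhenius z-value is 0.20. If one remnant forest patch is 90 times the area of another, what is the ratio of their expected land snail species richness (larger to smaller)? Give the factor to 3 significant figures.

2.46

S₂/S₁ = (A₂/A₁)^z = 90^0.2
ln(S₂/S₁) = 0.2 × ln 90 = 0.2 × 4.4998 = 0.9000
S₂/S₁ = e^0.9000 ≈ 2.46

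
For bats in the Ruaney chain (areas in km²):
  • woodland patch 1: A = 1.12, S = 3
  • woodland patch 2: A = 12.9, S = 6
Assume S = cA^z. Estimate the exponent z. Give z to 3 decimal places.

0.284

Taking logs: ln S = ln c + z ln A, so z = (ln S₂ − ln S₁)/(ln A₂ − ln A₁).
z = ln(6/3) / ln(12.9/1.12) = ln(2) / ln(11.52) = 0.6931 / 2.4439 = 0.2836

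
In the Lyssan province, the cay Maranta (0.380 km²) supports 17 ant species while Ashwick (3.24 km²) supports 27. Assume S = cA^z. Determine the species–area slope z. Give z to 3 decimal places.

Taking logs: ln S = ln c + z ln A, so z = (ln S₂ − ln S₁)/(ln A₂ − ln A₁).
z = ln(27/17) / ln(3.24/0.38) = ln(1.588) / ln(8.526) = 0.4626 / 2.1432 = 0.2159

0.216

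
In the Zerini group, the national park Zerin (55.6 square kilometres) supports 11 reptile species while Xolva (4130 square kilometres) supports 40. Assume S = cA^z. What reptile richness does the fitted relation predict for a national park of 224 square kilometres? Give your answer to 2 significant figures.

z = ln(40/11) / ln(4130/55.6) = 1.2910 / 4.3078 = 0.2997
c = 11 / 55.6^0.2997 = 11 / 3.334 = 3.299
S₃ = 3.299 × 224^0.2997 = 3.299 × 5.062 ≈ 16.7

17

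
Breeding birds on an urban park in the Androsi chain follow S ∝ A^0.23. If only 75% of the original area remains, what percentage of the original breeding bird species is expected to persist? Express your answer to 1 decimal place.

93.6%

S_new/S_old = (A_new/A_old)^z = 0.75^0.23
= exp(0.23 × ln 0.75) = exp(0.23 × -0.2877) = exp(-0.0662) ≈ 0.936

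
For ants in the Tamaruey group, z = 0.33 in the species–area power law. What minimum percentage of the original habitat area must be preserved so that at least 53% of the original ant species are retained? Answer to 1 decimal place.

14.6%

Need (A_new/A_old)^0.33 = 0.53, so A_new/A_old = 0.53^(1/0.33) = 0.53^3.03
ln(A_new/A_old) = ln 0.53 / 0.33 = -0.6349 / 0.33 = -1.9239
A_new/A_old = e^-1.9239 ≈ 0.146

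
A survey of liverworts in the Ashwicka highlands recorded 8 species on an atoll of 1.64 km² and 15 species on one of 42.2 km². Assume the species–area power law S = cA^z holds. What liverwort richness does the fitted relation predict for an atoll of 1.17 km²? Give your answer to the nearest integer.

7

z = ln(15/8) / ln(42.2/1.64) = 0.6286 / 3.2477 = 0.1936
c = 8 / 1.64^0.1936 = 8 / 1.1 = 7.27
S₃ = 7.27 × 1.17^0.1936 = 7.27 × 1.031 ≈ 7.494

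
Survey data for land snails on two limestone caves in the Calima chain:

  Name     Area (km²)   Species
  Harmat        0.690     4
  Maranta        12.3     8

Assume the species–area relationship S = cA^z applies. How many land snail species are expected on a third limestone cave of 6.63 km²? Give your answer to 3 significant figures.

6.89

z = ln(8/4) / ln(12.3/0.69) = 0.6931 / 2.8807 = 0.2406
c = 4 / 0.69^0.2406 = 4 / 0.9146 = 4.374
S₃ = 4.374 × 6.63^0.2406 = 4.374 × 1.576 ≈ 6.895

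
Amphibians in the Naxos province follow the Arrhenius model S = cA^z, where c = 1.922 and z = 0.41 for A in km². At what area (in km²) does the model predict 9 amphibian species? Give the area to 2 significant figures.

9 = 1.922 × A^0.41  ⇒  A^0.41 = 9/1.922 = 4.683
ln A = ln(4.683) / 0.41 = 1.5439 / 0.41 = 3.7655
A = e^3.7655 ≈ 43.19 km²

43 km²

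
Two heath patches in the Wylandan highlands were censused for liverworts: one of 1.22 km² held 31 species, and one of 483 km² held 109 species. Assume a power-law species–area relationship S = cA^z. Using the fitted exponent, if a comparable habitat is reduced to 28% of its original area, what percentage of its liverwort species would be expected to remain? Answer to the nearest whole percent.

77%

z = ln(109/31) / ln(483/1.22) = 1.2574 / 5.9812 = 0.2102
S_new/S_old = (A_new/A_old)^z = 0.28^0.2102 = exp(0.2102 × -1.2730) = 0.7652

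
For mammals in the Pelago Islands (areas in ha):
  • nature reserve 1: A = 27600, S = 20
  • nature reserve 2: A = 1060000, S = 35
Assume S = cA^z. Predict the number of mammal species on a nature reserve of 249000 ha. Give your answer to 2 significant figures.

z = ln(35/20) / ln(1060000/27600) = 0.5596 / 3.6482 = 0.1534
c = 20 / 27600^0.1534 = 20 / 4.8 = 4.167
S₃ = 4.167 × 249000^0.1534 = 4.167 × 6.726 ≈ 28.03

28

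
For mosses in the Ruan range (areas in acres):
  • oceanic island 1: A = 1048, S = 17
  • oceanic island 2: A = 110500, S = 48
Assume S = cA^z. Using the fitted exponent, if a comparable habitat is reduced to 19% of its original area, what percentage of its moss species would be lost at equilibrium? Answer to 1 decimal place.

30.9%

z = ln(48/17) / ln(110500/1048) = 1.0380 / 4.6581 = 0.2228
S_new/S_old = (A_new/A_old)^z = 0.19^0.2228 = exp(0.2228 × -1.6607) = 0.6907
Fraction lost = 1 − 0.6907 = 0.3093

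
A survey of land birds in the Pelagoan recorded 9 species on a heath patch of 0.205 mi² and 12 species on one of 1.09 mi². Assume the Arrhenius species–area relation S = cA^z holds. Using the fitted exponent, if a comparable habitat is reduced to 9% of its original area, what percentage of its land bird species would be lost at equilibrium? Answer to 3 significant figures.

z = ln(12/9) / ln(1.09/0.205) = 0.2877 / 1.6709 = 0.1722
S_new/S_old = (A_new/A_old)^z = 0.09^0.1722 = exp(0.1722 × -2.4079) = 0.6606
Fraction lost = 1 − 0.6606 = 0.3394

33.9%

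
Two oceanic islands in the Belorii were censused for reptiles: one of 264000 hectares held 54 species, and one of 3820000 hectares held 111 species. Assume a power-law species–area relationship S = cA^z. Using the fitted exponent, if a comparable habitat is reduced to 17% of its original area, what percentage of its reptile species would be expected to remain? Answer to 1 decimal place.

62.0%

z = ln(111/54) / ln(3820000/264000) = 0.7205 / 2.6721 = 0.2697
S_new/S_old = (A_new/A_old)^z = 0.17^0.2697 = exp(0.2697 × -1.7720) = 0.6201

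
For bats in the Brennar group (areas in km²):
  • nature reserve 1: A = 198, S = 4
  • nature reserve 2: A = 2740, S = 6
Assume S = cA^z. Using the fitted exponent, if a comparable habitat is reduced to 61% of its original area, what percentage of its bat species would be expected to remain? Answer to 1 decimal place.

z = ln(6/4) / ln(2740/198) = 0.4055 / 2.6274 = 0.1543
S_new/S_old = (A_new/A_old)^z = 0.61^0.1543 = exp(0.1543 × -0.4943) = 0.9266

92.7%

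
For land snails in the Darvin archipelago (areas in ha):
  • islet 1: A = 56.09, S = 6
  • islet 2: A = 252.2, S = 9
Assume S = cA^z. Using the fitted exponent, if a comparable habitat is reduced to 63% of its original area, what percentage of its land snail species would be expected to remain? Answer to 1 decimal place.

88.3%

z = ln(9/6) / ln(252.2/56.09) = 0.4055 / 1.5033 = 0.2697
S_new/S_old = (A_new/A_old)^z = 0.63^0.2697 = exp(0.2697 × -0.4620) = 0.8828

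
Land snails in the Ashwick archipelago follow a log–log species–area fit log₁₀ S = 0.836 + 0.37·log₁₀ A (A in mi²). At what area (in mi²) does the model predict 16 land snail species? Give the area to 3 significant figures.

9.88 mi²

16 = 6.855 × A^0.37  ⇒  A^0.37 = 16/6.855 = 2.334
ln A = ln(2.334) / 0.37 = 0.8476 / 0.37 = 2.2909
A = e^2.2909 ≈ 9.884 mi²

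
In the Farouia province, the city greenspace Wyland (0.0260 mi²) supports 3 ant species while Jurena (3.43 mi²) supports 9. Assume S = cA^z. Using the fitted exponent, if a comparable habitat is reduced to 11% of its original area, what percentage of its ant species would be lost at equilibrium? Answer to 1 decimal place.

39.1%

z = ln(9/3) / ln(3.43/0.026) = 1.0986 / 4.8822 = 0.2250
S_new/S_old = (A_new/A_old)^z = 0.11^0.2250 = exp(0.2250 × -2.2073) = 0.6085
Fraction lost = 1 − 0.6085 = 0.3915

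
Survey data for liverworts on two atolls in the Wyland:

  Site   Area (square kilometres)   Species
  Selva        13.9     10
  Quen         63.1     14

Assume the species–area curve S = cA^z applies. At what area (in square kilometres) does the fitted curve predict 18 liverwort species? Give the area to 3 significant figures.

195 square kilometres

z = ln(14/10) / ln(63.1/13.9) = 0.3365 / 1.5128 = 0.2224
c = 10 / 13.9^0.2224 = 10 / 1.796 = 5.569
A = (18/5.569)^(1/0.2224) ⇒ ln A = ln(3.232)/0.2224 = 5.2747
A = e^5.2747 ≈ 195.3 square kilometres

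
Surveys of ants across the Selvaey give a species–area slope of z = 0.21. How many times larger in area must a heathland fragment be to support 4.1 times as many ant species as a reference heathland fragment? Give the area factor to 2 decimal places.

827.98

(A₂/A₁)^0.21 = 4.1, so A₂/A₁ = 4.1^(1/0.21) = 4.1^4.762
ln(A₂/A₁) = ln 4.1 / 0.21 = 1.4110 / 0.21 = 6.7190
A₂/A₁ = e^6.7190 ≈ 828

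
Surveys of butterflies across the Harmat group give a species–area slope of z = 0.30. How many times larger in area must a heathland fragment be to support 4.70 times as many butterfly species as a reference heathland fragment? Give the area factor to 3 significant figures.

174

(A₂/A₁)^0.3 = 4.7, so A₂/A₁ = 4.7^(1/0.3) = 4.7^3.333
ln(A₂/A₁) = ln 4.7 / 0.3 = 1.5476 / 0.3 = 5.1585
A₂/A₁ = e^5.1585 ≈ 173.9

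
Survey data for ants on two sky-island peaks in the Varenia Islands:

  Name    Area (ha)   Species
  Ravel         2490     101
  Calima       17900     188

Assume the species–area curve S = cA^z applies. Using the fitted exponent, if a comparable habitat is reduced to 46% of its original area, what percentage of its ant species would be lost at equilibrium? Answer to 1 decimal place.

21.7%

z = ln(188/101) / ln(17900/2490) = 0.6213 / 1.9725 = 0.3150
S_new/S_old = (A_new/A_old)^z = 0.46^0.3150 = exp(0.3150 × -0.7765) = 0.783
Fraction lost = 1 − 0.783 = 0.217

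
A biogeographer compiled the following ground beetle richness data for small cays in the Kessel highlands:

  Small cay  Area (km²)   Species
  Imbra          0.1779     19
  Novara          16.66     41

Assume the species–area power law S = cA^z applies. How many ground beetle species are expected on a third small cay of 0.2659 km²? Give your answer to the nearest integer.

20

z = ln(41/19) / ln(16.66/0.1779) = 0.7691 / 4.5395 = 0.1694
c = 19 / 0.1779^0.1694 = 19 / 0.7464 = 25.46
S₃ = 25.46 × 0.2659^0.1694 = 25.46 × 0.799 ≈ 20.34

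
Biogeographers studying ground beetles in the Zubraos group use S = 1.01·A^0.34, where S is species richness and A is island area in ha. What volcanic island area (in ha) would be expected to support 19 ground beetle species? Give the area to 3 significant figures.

19 = 1.01 × A^0.34  ⇒  A^0.34 = 19/1.01 = 18.81
ln A = ln(18.81) / 0.34 = 2.9345 / 0.34 = 8.6308
A = e^8.6308 ≈ 5602 ha

5600 ha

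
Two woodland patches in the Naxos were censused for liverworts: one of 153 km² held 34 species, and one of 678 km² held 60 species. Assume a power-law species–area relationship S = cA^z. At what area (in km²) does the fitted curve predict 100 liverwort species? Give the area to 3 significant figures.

z = ln(60/34) / ln(678/153) = 0.5680 / 1.4887 = 0.3815
c = 34 / 153^0.3815 = 34 / 6.816 = 4.988
A = (100/4.988)^(1/0.3815) ⇒ ln A = ln(20.05)/0.3815 = 7.8580
A = e^7.8580 ≈ 2586 km²

2590 km²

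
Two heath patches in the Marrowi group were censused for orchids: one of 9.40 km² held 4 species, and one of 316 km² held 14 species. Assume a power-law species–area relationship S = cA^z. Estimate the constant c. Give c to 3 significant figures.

1.80

z = ln(S₂/S₁) / ln(A₂/A₁) = ln(14/4) / ln(316/9.4) = 1.2528 / 3.5150 = 0.3564
c = S₁ / A₁^z = 4 / 9.4^0.3564 = 4 / 2.222 = 1.8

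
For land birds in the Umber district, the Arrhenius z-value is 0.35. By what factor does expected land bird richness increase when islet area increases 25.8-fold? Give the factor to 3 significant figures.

3.12

S₂/S₁ = (A₂/A₁)^z = 25.8^0.35
ln(S₂/S₁) = 0.35 × ln 25.8 = 0.35 × 3.2504 = 1.1376
S₂/S₁ = e^1.1376 ≈ 3.119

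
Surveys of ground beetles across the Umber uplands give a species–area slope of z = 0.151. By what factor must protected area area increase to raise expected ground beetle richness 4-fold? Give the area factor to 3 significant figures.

9710

(A₂/A₁)^0.151 = 4, so A₂/A₁ = 4^(1/0.151) = 4^6.623
ln(A₂/A₁) = ln 4 / 0.151 = 1.3863 / 0.151 = 9.1808
A₂/A₁ = e^9.1808 ≈ 9709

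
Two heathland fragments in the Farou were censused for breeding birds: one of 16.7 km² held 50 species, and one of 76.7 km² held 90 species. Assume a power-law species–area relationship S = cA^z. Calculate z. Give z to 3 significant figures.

0.386

Taking logs: ln S = ln c + z ln A, so z = (ln S₂ − ln S₁)/(ln A₂ − ln A₁).
z = ln(90/50) / ln(76.7/16.7) = ln(1.8) / ln(4.593) = 0.5878 / 1.5245 = 0.3856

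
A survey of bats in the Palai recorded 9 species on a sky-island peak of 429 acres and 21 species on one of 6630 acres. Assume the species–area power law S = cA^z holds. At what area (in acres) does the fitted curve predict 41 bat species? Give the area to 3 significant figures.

57600 acres

z = ln(21/9) / ln(6630/429) = 0.8473 / 2.7379 = 0.3095
c = 9 / 429^0.3095 = 9 / 6.526 = 1.379
A = (41/1.379)^(1/0.3095) ⇒ ln A = ln(29.73)/0.3095 = 10.9613
A = e^10.9613 ≈ 57600 acres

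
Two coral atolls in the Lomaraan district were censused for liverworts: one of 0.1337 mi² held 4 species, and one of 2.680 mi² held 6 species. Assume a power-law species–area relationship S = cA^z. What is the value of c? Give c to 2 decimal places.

z = ln(S₂/S₁) / ln(A₂/A₁) = ln(6/4) / ln(2.68/0.1337) = 0.4055 / 2.9980 = 0.1352
c = S₁ / A₁^z = 4 / 0.1337^0.1352 = 4 / 0.7617 = 5.251

5.25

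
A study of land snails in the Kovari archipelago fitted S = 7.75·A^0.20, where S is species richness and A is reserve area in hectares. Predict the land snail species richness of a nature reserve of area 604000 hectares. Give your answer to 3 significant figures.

S = 7.75 × 604000^0.2 = 7.75 × 14.33 ≈ 111

111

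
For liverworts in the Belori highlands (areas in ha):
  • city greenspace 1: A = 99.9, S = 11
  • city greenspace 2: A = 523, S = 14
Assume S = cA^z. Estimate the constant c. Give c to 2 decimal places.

z = ln(S₂/S₁) / ln(A₂/A₁) = ln(14/11) / ln(523/99.9) = 0.2412 / 1.6554 = 0.1457
c = S₁ / A₁^z = 11 / 99.9^0.1457 = 11 / 1.956 = 5.625

5.62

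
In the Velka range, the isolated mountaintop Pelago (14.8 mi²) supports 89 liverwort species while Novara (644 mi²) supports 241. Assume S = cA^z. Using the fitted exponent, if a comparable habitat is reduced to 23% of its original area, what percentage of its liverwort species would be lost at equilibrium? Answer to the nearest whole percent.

32%

z = ln(241/89) / ln(644/14.8) = 0.9962 / 3.7731 = 0.2640
S_new/S_old = (A_new/A_old)^z = 0.23^0.2640 = exp(0.2640 × -1.4697) = 0.6784
Fraction lost = 1 − 0.6784 = 0.3216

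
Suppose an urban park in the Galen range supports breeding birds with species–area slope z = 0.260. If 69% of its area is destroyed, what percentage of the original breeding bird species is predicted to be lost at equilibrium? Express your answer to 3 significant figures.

S_new/S_old = (A_new/A_old)^z = 0.31^0.26
= exp(0.26 × ln 0.31) = exp(0.26 × -1.1712) = exp(-0.3045) ≈ 0.7375
Fraction lost = 1 − 0.7375 = 0.2625

26.3%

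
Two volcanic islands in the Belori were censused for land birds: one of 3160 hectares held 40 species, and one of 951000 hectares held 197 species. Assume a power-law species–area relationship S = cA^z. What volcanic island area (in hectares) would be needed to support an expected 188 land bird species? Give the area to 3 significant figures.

z = ln(197/40) / ln(951000/3160) = 1.5943 / 5.7069 = 0.2794
c = 40 / 3160^0.2794 = 40 / 9.499 = 4.211
A = (188/4.211)^(1/0.2794) ⇒ ln A = ln(44.65)/0.2794 = 13.5979
A = e^13.5979 ≈ 804426 hectares

804000 hectares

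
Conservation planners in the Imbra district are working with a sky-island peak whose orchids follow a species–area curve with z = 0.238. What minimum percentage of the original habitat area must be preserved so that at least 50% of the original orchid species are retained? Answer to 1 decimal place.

Need (A_new/A_old)^0.238 = 0.5, so A_new/A_old = 0.5^(1/0.238) = 0.5^4.202
ln(A_new/A_old) = ln 0.5 / 0.238 = -0.6931 / 0.238 = -2.9124
A_new/A_old = e^-2.9124 ≈ 0.05435

5.4%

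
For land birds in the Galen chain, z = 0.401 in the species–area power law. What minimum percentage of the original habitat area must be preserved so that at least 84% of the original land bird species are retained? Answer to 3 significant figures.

Need (A_new/A_old)^0.401 = 0.84, so A_new/A_old = 0.84^(1/0.401) = 0.84^2.494
ln(A_new/A_old) = ln 0.84 / 0.401 = -0.1744 / 0.401 = -0.4348
A_new/A_old = e^-0.4348 ≈ 0.6474

64.7%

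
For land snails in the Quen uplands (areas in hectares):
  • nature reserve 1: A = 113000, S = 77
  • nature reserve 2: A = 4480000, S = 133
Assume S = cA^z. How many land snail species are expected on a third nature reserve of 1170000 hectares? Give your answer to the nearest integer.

z = ln(133/77) / ln(4480000/113000) = 0.5465 / 3.6800 = 0.1485
c = 77 / 113000^0.1485 = 77 / 5.63 = 13.68
S₃ = 13.68 × 1170000^0.1485 = 13.68 × 7.966 ≈ 109

109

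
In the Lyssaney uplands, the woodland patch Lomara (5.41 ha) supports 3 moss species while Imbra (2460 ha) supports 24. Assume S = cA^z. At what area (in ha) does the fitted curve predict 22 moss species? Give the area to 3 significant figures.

1900 ha

z = ln(24/3) / ln(2460/5.41) = 2.0794 / 6.1197 = 0.3398
c = 3 / 5.41^0.3398 = 3 / 1.775 = 1.69
A = (22/1.69)^(1/0.3398) ⇒ ln A = ln(13.01)/0.3398 = 7.5518
A = e^7.5518 ≈ 1904 ha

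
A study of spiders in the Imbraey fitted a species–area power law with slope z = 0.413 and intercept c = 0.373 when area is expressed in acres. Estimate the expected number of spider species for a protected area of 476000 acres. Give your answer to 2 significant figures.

S = 0.373 × 476000^0.413
ln S = ln 0.373 + 0.413 × ln 476000 = -0.9862 + 0.413 × 13.0732 = 4.4130
S = e^4.4130 ≈ 82.52

83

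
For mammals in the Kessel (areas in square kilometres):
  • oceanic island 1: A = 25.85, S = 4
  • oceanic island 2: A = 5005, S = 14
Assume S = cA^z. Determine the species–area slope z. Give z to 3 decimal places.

Taking logs: ln S = ln c + z ln A, so z = (ln S₂ − ln S₁)/(ln A₂ − ln A₁).
z = ln(14/4) / ln(5005/25.85) = ln(3.5) / ln(193.6) = 1.2528 / 5.2659 = 0.2379

0.238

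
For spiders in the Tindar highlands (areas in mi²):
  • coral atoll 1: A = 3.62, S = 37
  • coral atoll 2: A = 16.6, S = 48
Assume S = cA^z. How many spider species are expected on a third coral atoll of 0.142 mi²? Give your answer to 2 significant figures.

z = ln(48/37) / ln(16.6/3.62) = 0.2603 / 1.5229 = 0.1709
c = 37 / 3.62^0.1709 = 37 / 1.246 = 29.7
S₃ = 29.7 × 0.142^0.1709 = 29.7 × 0.7163 ≈ 21.27

21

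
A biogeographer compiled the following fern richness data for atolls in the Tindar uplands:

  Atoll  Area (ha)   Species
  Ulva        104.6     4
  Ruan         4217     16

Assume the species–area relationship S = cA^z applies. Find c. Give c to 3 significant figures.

0.699

z = ln(S₂/S₁) / ln(A₂/A₁) = ln(16/4) / ln(4217/104.6) = 1.3863 / 3.6967 = 0.3750
c = S₁ / A₁^z = 4 / 104.6^0.3750 = 4 / 5.719 = 0.6994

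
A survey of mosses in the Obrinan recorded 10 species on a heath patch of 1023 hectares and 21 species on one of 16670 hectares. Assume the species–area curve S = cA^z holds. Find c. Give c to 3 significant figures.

z = ln(S₂/S₁) / ln(A₂/A₁) = ln(21/10) / ln(16670/1023) = 0.7419 / 2.7909 = 0.2658
c = S₁ / A₁^z = 10 / 1023^0.2658 = 10 / 6.312 = 1.584

1.58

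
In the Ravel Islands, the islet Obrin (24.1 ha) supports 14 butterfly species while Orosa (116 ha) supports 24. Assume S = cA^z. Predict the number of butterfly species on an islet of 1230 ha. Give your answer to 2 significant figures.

z = ln(24/14) / ln(116/24.1) = 0.5390 / 1.5714 = 0.3430
c = 14 / 24.1^0.3430 = 14 / 2.979 = 4.7
S₃ = 4.7 × 1230^0.3430 = 4.7 × 11.48 ≈ 53.94

54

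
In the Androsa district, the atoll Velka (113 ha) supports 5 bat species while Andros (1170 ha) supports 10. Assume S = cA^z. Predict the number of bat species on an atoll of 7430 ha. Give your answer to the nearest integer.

17

z = ln(10/5) / ln(1170/113) = 0.6931 / 2.3374 = 0.2965
c = 5 / 113^0.2965 = 5 / 4.063 = 1.231
S₃ = 1.231 × 7430^0.2965 = 1.231 × 14.06 ≈ 17.3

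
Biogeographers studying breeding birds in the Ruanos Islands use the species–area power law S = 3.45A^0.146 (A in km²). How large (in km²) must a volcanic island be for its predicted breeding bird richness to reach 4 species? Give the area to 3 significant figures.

4 = 3.45 × A^0.146  ⇒  A^0.146 = 4/3.45 = 1.159
ln A = ln(1.159) / 0.146 = 0.1479 / 0.146 = 1.0132
A = e^1.0132 ≈ 2.754 km²

2.75 km²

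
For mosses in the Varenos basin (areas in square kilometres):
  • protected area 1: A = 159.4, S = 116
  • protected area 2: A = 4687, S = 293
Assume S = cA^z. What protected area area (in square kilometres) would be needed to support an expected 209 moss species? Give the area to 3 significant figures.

z = ln(293/116) / ln(4687/159.4) = 0.9266 / 3.3811 = 0.2740
c = 116 / 159.4^0.2740 = 116 / 4.014 = 28.9
A = (209/28.9)^(1/0.2740) ⇒ ln A = ln(7.232)/0.2740 = 7.2198
A = e^7.2198 ≈ 1366 square kilometres

1370 square kilometres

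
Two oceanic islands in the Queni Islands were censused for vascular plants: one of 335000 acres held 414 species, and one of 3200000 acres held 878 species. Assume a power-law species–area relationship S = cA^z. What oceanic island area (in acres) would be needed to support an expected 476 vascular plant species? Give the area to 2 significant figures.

z = ln(878/414) / ln(3200000/335000) = 0.7518 / 2.2568 = 0.3331
c = 414 / 335000^0.3331 = 414 / 69.26 = 5.977
A = (476/5.977)^(1/0.3331) ⇒ ln A = ln(79.64)/0.3331 = 13.1408
A = e^13.1408 ≈ 509308 acres

510000 acres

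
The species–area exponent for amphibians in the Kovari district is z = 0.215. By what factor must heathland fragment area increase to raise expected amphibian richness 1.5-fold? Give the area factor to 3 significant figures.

6.59

(A₂/A₁)^0.215 = 1.5, so A₂/A₁ = 1.5^(1/0.215) = 1.5^4.651
ln(A₂/A₁) = ln 1.5 / 0.215 = 0.4055 / 0.215 = 1.8859
A₂/A₁ = e^1.8859 ≈ 6.592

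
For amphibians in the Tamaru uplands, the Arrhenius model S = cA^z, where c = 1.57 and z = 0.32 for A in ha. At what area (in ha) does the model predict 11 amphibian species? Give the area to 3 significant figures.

11 = 1.57 × A^0.32  ⇒  A^0.32 = 11/1.57 = 7.006
ln A = ln(7.006) / 0.32 = 1.9468 / 0.32 = 6.0838
A = e^6.0838 ≈ 438.7 ha

439 ha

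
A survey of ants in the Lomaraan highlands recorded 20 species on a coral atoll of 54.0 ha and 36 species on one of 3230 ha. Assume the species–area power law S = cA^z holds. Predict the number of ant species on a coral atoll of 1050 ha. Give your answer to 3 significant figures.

z = ln(36/20) / ln(3230/54) = 0.5878 / 4.0913 = 0.1437
c = 20 / 54^0.1437 = 20 / 1.774 = 11.28
S₃ = 11.28 × 1050^0.1437 = 11.28 × 2.717 ≈ 30.63

30.6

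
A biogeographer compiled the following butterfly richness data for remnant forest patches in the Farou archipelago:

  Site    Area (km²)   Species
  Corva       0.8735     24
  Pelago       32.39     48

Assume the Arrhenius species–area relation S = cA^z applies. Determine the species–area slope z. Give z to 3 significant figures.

0.192

Taking logs: ln S = ln c + z ln A, so z = (ln S₂ − ln S₁)/(ln A₂ − ln A₁).
z = ln(48/24) / ln(32.39/0.8735) = ln(2) / ln(37.08) = 0.6931 / 3.6131 = 0.1918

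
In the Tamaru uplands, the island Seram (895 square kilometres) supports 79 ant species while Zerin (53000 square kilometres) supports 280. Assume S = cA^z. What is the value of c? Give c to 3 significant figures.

9.60

z = ln(S₂/S₁) / ln(A₂/A₁) = ln(280/79) / ln(53000/895) = 1.2653 / 4.0812 = 0.3100
c = S₁ / A₁^z = 79 / 895^0.3100 = 79 / 8.226 = 9.604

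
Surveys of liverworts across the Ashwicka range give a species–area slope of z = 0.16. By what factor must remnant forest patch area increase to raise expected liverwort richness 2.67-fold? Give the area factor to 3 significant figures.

(A₂/A₁)^0.16 = 2.67, so A₂/A₁ = 2.67^(1/0.16) = 2.67^6.25
ln(A₂/A₁) = ln 2.67 / 0.16 = 0.9821 / 0.16 = 6.1380
A₂/A₁ = e^6.1380 ≈ 463.1

463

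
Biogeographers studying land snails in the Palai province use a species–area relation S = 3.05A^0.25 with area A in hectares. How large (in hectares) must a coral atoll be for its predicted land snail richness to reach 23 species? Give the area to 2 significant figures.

3200 hectares

23 = 3.05 × A^0.25  ⇒  A^0.25 = 23/3.05 = 7.541
ln A = ln(7.541) / 0.25 = 2.0204 / 0.25 = 8.0814
A = e^8.0814 ≈ 3234 hectares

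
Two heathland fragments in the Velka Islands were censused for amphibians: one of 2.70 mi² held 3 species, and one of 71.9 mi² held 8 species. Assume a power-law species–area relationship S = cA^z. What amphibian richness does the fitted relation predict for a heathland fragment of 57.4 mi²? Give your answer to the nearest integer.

z = ln(8/3) / ln(71.9/2.7) = 0.9808 / 3.2820 = 0.2988
c = 3 / 2.7^0.2988 = 3 / 1.346 = 2.23
S₃ = 2.23 × 57.4^0.2988 = 2.23 × 3.355 ≈ 7.479

7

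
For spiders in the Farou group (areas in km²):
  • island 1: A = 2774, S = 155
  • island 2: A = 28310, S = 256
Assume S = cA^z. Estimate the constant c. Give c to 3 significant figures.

z = ln(S₂/S₁) / ln(A₂/A₁) = ln(256/155) / ln(28310/2774) = 0.5018 / 2.3229 = 0.2160
c = S₁ / A₁^z = 155 / 2774^0.2160 = 155 / 5.543 = 27.97

28.0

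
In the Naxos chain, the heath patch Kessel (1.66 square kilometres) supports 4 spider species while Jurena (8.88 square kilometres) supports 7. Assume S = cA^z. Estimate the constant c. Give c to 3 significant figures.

3.38

z = ln(S₂/S₁) / ln(A₂/A₁) = ln(7/4) / ln(8.88/1.66) = 0.5596 / 1.6770 = 0.3337
c = S₁ / A₁^z = 4 / 1.66^0.3337 = 4 / 1.184 = 3.378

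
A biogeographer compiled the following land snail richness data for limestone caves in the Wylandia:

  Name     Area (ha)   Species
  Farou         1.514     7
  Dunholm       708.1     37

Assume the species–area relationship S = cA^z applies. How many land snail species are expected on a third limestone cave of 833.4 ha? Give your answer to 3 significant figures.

38.7

z = ln(37/7) / ln(708.1/1.514) = 1.6650 / 6.1478 = 0.2708
c = 7 / 1.514^0.2708 = 7 / 1.119 = 6.256
S₃ = 6.256 × 833.4^0.2708 = 6.256 × 6.181 ≈ 38.67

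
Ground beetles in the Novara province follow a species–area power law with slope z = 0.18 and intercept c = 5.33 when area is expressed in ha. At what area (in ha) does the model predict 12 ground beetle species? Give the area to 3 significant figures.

90.8 ha

12 = 5.33 × A^0.18  ⇒  A^0.18 = 12/5.33 = 2.251
ln A = ln(2.251) / 0.18 = 0.8116 / 0.18 = 4.5086
A = e^4.5086 ≈ 90.8 ha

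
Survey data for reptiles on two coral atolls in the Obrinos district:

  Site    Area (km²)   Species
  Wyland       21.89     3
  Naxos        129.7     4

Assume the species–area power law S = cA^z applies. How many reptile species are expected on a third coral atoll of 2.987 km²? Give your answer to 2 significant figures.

2.2

z = ln(4/3) / ln(129.7/21.89) = 0.2877 / 1.7792 = 0.1617
c = 3 / 21.89^0.1617 = 3 / 1.647 = 1.821
S₃ = 1.821 × 2.987^0.1617 = 1.821 × 1.194 ≈ 2.174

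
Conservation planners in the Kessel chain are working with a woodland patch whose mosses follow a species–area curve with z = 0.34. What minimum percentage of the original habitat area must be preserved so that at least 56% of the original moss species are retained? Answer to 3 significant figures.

Need (A_new/A_old)^0.34 = 0.56, so A_new/A_old = 0.56^(1/0.34) = 0.56^2.941
ln(A_new/A_old) = ln 0.56 / 0.34 = -0.5798 / 0.34 = -1.7053
A_new/A_old = e^-1.7053 ≈ 0.1817

18.2%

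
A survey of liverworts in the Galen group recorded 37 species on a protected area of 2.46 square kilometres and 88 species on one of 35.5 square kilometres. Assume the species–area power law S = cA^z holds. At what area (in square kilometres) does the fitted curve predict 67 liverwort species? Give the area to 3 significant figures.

15.3 square kilometres

z = ln(88/37) / ln(35.5/2.46) = 0.8664 / 2.6694 = 0.3246
c = 37 / 2.46^0.3246 = 37 / 1.339 = 27.63
A = (67/27.63)^(1/0.3246) ⇒ ln A = ln(2.425)/0.3246 = 2.7295
A = e^2.7295 ≈ 15.33 square kilometres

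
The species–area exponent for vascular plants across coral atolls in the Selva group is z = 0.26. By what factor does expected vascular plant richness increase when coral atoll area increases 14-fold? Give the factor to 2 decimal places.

S₂/S₁ = (A₂/A₁)^z = 14^0.26
ln(S₂/S₁) = 0.26 × ln 14 = 0.26 × 2.6391 = 0.6862
S₂/S₁ = e^0.6862 ≈ 1.986

1.99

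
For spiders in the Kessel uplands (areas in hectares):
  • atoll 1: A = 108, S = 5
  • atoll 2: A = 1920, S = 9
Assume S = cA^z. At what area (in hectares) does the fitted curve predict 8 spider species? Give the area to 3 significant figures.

1080 hectares

z = ln(9/5) / ln(1920/108) = 0.5878 / 2.8779 = 0.2042
c = 5 / 108^0.2042 = 5 / 2.602 = 1.922
A = (8/1.922)^(1/0.2042) ⇒ ln A = ln(4.163)/0.2042 = 6.9834
A = e^6.9834 ≈ 1079 hectares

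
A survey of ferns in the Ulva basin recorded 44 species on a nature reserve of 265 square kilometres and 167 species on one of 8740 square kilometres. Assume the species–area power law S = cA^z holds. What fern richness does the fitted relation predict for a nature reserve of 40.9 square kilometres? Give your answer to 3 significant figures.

z = ln(167/44) / ln(8740/265) = 1.3338 / 3.4959 = 0.3815
c = 44 / 265^0.3815 = 44 / 8.405 = 5.235
S₃ = 5.235 × 40.9^0.3815 = 5.235 × 4.12 ≈ 21.57

21.6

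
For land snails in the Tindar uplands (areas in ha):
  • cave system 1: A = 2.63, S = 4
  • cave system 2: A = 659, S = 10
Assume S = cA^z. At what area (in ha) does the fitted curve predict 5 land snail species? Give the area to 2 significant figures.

z = ln(10/4) / ln(659/2.63) = 0.9163 / 5.5237 = 0.1659
c = 4 / 2.63^0.1659 = 4 / 1.174 = 3.407
A = (5/3.407)^(1/0.1659) ⇒ ln A = ln(1.467)/0.1659 = 2.3122
A = e^2.3122 ≈ 10.1 ha

10 ha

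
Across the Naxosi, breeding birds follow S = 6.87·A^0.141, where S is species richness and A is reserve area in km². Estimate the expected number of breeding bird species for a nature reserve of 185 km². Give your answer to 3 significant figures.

S = 6.87 × 185^0.141 = 6.87 × 2.088 ≈ 14.34

14.3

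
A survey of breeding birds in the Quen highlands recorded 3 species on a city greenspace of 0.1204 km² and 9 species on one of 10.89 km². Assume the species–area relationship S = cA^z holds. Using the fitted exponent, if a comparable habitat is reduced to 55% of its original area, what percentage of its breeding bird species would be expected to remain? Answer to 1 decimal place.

z = ln(9/3) / ln(10.89/0.1204) = 1.0986 / 4.5048 = 0.2439
S_new/S_old = (A_new/A_old)^z = 0.55^0.2439 = exp(0.2439 × -0.5978) = 0.8643

86.4%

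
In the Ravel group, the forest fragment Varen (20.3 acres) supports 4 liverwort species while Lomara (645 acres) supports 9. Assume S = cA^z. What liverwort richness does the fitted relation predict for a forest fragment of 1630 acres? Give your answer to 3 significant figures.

11.2

z = ln(9/4) / ln(645/20.3) = 0.8109 / 3.4586 = 0.2345
c = 4 / 20.3^0.2345 = 4 / 2.026 = 1.975
S₃ = 1.975 × 1630^0.2345 = 1.975 × 5.664 ≈ 11.19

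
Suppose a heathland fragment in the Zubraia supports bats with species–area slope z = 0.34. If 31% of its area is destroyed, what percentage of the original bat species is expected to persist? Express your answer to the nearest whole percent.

S_new/S_old = (A_new/A_old)^z = 0.69^0.34
= exp(0.34 × ln 0.69) = exp(0.34 × -0.3711) = exp(-0.1262) ≈ 0.8815

88%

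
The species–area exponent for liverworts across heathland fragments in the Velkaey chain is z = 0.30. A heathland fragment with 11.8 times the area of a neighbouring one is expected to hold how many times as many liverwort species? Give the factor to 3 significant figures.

2.10

S₂/S₁ = (A₂/A₁)^z = 11.8^0.3
ln(S₂/S₁) = 0.3 × ln 11.8 = 0.3 × 2.4681 = 0.7404
S₂/S₁ = e^0.7404 ≈ 2.097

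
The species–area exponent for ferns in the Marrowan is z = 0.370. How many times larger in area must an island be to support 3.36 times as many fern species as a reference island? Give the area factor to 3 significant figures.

(A₂/A₁)^0.37 = 3.36, so A₂/A₁ = 3.36^(1/0.37) = 3.36^2.703
ln(A₂/A₁) = ln 3.36 / 0.37 = 1.2119 / 0.37 = 3.2755
A₂/A₁ = e^3.2755 ≈ 26.46

26.5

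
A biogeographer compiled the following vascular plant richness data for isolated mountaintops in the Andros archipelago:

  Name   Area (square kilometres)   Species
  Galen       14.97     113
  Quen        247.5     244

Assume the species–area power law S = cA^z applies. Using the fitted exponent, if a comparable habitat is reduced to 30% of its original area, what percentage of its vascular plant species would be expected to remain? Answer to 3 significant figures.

z = ln(244/113) / ln(247.5/14.97) = 0.7698 / 2.8054 = 0.2744
S_new/S_old = (A_new/A_old)^z = 0.3^0.2744 = exp(0.2744 × -1.2040) = 0.7187

71.9%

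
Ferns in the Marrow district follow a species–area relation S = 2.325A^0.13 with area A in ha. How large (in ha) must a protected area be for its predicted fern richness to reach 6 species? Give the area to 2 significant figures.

1500 ha

6 = 2.325 × A^0.13  ⇒  A^0.13 = 6/2.325 = 2.581
ln A = ln(2.581) / 0.13 = 0.9480 / 0.13 = 7.2926
A = e^7.2926 ≈ 1469 ha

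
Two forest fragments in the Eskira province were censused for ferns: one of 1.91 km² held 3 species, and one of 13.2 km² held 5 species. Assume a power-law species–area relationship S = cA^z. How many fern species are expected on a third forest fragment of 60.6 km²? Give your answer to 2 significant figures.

7.5

z = ln(5/3) / ln(13.2/1.91) = 0.5108 / 1.9331 = 0.2643
c = 3 / 1.91^0.2643 = 3 / 1.186 = 2.528
S₃ = 2.528 × 60.6^0.2643 = 2.528 × 2.958 ≈ 7.48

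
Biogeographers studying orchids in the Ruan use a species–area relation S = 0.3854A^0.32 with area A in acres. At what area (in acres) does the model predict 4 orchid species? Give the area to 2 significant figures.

4 = 0.3854 × A^0.32  ⇒  A^0.32 = 4/0.3854 = 10.38
ln A = ln(10.38) / 0.32 = 2.3398 / 0.32 = 7.3118
A = e^7.3118 ≈ 1498 acres

1500 acres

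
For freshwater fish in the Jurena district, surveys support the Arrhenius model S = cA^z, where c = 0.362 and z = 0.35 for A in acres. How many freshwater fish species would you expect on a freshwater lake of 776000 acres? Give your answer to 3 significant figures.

41.7

S = 0.362 × 776000^0.35
ln S = ln 0.362 + 0.35 × ln 776000 = -1.0161 + 0.35 × 13.5619 = 3.7306
S = e^3.7306 ≈ 41.7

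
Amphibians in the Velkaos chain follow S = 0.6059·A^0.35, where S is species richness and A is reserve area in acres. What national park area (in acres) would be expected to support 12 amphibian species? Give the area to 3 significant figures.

5070 acres

12 = 0.6059 × A^0.35  ⇒  A^0.35 = 12/0.6059 = 19.81
ln A = ln(19.81) / 0.35 = 2.9859 / 0.35 = 8.5313
A = e^8.5313 ≈ 5071 acres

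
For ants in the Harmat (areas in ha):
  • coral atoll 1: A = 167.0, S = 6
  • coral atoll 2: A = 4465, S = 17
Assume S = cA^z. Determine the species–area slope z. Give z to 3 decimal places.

0.317

Taking logs: ln S = ln c + z ln A, so z = (ln S₂ − ln S₁)/(ln A₂ − ln A₁).
z = ln(17/6) / ln(4465/167) = ln(2.833) / ln(26.74) = 1.0415 / 3.2860 = 0.3169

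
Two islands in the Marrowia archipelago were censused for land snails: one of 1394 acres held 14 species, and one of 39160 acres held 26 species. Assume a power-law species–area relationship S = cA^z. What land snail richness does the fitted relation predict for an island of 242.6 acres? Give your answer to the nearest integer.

z = ln(26/14) / ln(39160/1394) = 0.6190 / 3.3355 = 0.1856
c = 14 / 1394^0.1856 = 14 / 3.833 = 3.652
S₃ = 3.652 × 242.6^0.1856 = 3.652 × 2.771 ≈ 10.12

10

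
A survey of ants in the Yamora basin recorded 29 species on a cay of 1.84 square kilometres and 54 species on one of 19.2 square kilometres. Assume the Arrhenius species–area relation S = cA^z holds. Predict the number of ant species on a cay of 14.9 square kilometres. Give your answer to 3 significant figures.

50.5

z = ln(54/29) / ln(19.2/1.84) = 0.6217 / 2.3451 = 0.2651
c = 29 / 1.84^0.2651 = 29 / 1.175 = 24.67
S₃ = 24.67 × 14.9^0.2651 = 24.67 × 2.046 ≈ 50.49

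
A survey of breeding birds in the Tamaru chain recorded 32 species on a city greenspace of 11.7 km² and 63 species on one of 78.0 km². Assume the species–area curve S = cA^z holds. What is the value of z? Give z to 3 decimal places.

0.357

Taking logs: ln S = ln c + z ln A, so z = (ln S₂ − ln S₁)/(ln A₂ − ln A₁).
z = ln(63/32) / ln(78/11.7) = ln(1.969) / ln(6.667) = 0.6774 / 1.8971 = 0.3571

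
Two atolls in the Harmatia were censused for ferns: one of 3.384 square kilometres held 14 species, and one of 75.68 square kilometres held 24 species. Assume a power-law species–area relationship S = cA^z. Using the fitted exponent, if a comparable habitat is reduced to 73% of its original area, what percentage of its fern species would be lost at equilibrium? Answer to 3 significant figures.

z = ln(24/14) / ln(75.68/3.384) = 0.5390 / 3.1075 = 0.1735
S_new/S_old = (A_new/A_old)^z = 0.73^0.1735 = exp(0.1735 × -0.3147) = 0.9469
Fraction lost = 1 − 0.9469 = 0.05312

5.31%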